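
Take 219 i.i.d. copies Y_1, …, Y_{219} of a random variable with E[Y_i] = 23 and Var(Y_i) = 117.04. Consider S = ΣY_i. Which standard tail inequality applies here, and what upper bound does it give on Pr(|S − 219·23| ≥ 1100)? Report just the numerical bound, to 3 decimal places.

With mean and variance of each term known, Chebyshev's inequality bounds the deviation of the sum (or sample mean).
Var(S) = n·Var(Y_i) = 219·117.04 = 25631.76.
Chebyshev: Pr(|S − 219·23| ≥ 1100) ≤ Var(S)/1100² = 25631.76/1210000 = 0.0212.

0.021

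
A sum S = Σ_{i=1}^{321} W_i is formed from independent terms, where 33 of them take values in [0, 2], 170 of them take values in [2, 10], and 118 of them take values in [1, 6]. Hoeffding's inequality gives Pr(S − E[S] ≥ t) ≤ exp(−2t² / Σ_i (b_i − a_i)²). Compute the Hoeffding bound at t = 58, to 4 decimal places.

0.6176

Σ(b_i − a_i)² = 33·2² + 170·8² + 118·5² = 13962.
Exponent = 2·58² / 13962 = 0.48188.
Bound = exp(−0.48188) = 0.61762.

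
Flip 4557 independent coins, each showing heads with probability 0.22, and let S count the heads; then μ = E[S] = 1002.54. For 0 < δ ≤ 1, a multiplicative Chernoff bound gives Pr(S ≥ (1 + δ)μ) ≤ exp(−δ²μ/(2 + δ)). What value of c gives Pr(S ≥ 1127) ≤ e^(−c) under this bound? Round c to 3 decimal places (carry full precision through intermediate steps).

Write 1127 = (1 + δ)μ, so δ = 1127/1002.54 − 1 = 0.1241447…
Then the exponent is δ²μ/(2 + δ) = (1127 − μ)² / (μ·(2 + δ)) = 7.274008.

7.274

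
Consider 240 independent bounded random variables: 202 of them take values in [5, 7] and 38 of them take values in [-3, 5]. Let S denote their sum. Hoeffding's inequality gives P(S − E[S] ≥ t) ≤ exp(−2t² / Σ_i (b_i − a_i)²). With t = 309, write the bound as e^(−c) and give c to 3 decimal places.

Σ(b_i − a_i)² = 202·2² + 38·8² = 3240.
c = 2t² / 3240 = 2·309² / 3240 = 58.9389.

58.939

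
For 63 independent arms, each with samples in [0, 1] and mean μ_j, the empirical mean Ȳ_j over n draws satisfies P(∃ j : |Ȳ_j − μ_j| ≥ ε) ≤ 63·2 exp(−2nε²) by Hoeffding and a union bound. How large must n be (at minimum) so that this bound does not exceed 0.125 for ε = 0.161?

Need 2·63·exp(−2nε²) ≤ 0.125, i.e. exp(−2nε²) ≤ 0.125/126.
So 2nε² ≥ ln(126/0.125) = 6.915723.
Hence n ≥ 6.915723/(2·0.161²) = 133.400.
The smallest integer n is 134.

134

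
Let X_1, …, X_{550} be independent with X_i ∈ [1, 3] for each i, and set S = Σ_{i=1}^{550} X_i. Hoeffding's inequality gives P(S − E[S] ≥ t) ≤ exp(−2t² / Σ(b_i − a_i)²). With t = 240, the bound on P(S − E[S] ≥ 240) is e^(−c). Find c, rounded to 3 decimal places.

52.364

Σ(b_i − a_i)² = 550·(2)² = 2200.
c = 2t²/2200 = 2·240²/2200 = 52.3636.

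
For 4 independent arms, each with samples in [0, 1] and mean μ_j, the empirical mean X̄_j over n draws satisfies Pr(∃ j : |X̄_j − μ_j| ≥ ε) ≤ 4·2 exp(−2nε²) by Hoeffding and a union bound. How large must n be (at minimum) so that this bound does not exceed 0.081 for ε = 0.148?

105

Need 2·4·exp(−2nε²) ≤ 0.081, i.e. exp(−2nε²) ≤ 0.081/8.
So 2nε² ≥ ln(8/0.081) = 4.592748.
Hence n ≥ 4.592748/(2·0.148²) = 104.838.
The smallest integer n is 105.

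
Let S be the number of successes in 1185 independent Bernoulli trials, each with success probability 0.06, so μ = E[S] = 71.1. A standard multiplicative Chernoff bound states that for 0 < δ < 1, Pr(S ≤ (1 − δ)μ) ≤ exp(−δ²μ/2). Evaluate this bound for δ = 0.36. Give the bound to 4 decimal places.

Exponent = δ²μ/2 = 0.36²·71.1/2 = 4.6073.
Bound = exp(−4.6073) = 0.00998.

0.0100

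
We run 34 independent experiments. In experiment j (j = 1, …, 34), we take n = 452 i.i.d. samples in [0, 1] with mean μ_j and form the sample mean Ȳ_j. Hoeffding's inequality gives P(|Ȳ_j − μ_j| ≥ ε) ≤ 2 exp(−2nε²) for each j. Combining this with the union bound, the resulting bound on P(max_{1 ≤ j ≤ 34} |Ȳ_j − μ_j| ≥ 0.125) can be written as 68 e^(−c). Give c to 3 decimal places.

Union bound over the 34 events: P(max_{1 ≤ j ≤ 34} |Ȳ_j − μ_j| ≥ 0.125) ≤ 34·2·exp(−2nε²) = 68 exp(−2·452·0.125²).
So c = 2·452·0.125² = 14.1250.

14.125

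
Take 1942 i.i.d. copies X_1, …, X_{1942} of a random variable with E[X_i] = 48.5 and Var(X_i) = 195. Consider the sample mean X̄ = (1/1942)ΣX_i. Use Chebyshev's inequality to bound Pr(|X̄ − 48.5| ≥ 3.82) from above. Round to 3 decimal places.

Var(X̄) = Var(X_i)/n = 195/1942 = 0.10041.
Chebyshev: Pr(|X̄ − 48.5| ≥ 3.82) ≤ Var(X̄)/(3.82)² = 195/(1942·3.82²) = 0.0069.

0.007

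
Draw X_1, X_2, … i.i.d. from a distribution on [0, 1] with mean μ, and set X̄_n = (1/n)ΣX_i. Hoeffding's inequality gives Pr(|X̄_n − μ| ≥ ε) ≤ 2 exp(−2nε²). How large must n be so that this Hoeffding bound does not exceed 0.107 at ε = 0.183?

44

Require 2·exp(−2nε²) ≤ 0.107, i.e. 2nε² ≥ ln(2/0.107) = 2.928074.
So n ≥ 2.928074 / (2·0.183²) = 43.717.
The smallest integer n is 44.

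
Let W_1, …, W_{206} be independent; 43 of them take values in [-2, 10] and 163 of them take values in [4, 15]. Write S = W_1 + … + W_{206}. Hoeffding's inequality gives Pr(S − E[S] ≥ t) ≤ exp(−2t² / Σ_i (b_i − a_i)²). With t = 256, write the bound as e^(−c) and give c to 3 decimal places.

Σ(b_i − a_i)² = 43·12² + 163·11² = 25915.
c = 2t² / 25915 = 2·256² / 25915 = 5.0578.

5.058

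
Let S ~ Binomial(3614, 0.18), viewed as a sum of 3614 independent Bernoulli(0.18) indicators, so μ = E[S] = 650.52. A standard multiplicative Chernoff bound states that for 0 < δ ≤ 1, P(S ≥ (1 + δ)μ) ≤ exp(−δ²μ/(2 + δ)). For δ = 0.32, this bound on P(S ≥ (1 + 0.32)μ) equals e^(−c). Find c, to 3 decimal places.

28.713

c = δ²μ/(2 + δ) = 0.32²·650.52/(2 + 0.32) = 28.7126.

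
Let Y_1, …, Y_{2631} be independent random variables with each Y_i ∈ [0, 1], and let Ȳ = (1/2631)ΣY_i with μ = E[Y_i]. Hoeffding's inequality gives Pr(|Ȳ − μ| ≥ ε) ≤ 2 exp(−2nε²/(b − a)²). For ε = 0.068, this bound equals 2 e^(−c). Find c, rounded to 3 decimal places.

c = 2nε²/(b − a)² = 2·2631·0.068² / 1² = 24.3315.

24.331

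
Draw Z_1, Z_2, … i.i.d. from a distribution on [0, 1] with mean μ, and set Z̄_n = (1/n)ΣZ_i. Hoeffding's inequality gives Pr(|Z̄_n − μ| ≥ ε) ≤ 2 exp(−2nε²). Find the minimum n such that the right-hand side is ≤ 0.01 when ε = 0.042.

1502

Require 2·exp(−2nε²) ≤ 0.01, i.e. 2nε² ≥ ln(2/0.01) = 5.298317.
So n ≥ 5.298317 / (2·0.042²) = 1501.791.
The smallest integer n is 1502.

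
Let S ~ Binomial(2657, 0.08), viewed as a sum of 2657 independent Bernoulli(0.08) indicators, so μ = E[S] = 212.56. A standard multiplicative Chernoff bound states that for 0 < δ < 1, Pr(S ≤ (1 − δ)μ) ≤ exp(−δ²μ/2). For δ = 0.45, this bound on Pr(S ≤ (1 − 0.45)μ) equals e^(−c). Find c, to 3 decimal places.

c = δ²μ/2 = 0.45²·212.56/2 = 21.5217.

21.522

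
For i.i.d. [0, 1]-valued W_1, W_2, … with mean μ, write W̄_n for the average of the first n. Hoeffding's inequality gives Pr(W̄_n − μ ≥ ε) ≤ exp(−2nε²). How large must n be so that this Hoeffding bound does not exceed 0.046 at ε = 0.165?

Require exp(−2nε²) ≤ 0.046, i.e. 2nε² ≥ ln(1/0.046) = 3.079114.
So n ≥ 3.079114 / (2·0.165²) = 56.549.
The smallest integer n is 57.

57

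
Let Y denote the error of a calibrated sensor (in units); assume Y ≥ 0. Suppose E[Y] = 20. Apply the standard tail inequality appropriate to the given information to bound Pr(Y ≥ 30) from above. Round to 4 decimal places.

0.6667

Only the mean of a non-negative variable is known, so Markov's inequality is the applicable tail bound.
Markov's inequality: for a non-negative random variable, Pr(Y ≥ a) ≤ E[Y]/a.
Here E[Y] = 20 and a = 30, so the bound is 20/30 = 0.6667.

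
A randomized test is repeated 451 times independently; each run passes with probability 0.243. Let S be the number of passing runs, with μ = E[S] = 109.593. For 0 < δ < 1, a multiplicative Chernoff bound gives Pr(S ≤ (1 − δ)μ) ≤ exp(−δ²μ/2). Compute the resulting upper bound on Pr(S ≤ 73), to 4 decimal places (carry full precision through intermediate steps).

Write 73 = (1 − δ)μ, so δ = 1 − 73/109.593 = 0.3338991…
Then the exponent is δ²μ/2 = (μ − 73)²/(2μ) = 6.109184.
Bound = exp(−6.109184) = 0.00222.

0.0022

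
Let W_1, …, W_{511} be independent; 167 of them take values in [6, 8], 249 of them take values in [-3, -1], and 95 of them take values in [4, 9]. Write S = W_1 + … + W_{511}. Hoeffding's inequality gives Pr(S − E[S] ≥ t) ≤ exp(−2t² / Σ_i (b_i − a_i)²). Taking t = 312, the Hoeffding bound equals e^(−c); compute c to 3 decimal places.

48.202

Σ(b_i − a_i)² = 167·2² + 249·2² + 95·5² = 4039.
c = 2t² / 4039 = 2·312² / 4039 = 48.2020.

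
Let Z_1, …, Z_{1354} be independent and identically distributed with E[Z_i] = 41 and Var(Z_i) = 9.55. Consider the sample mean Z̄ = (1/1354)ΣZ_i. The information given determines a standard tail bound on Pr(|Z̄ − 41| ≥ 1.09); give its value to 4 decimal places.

With mean and variance of each term known, Chebyshev's inequality bounds the deviation of the sum (or sample mean).
Var(Z̄) = Var(Z_i)/n = 9.55/1354 = 0.0070532.
Chebyshev: Pr(|Z̄ − 41| ≥ 1.09) ≤ Var(Z̄)/(1.09)² = 9.55/(1354·1.09²) = 0.0059.

0.0059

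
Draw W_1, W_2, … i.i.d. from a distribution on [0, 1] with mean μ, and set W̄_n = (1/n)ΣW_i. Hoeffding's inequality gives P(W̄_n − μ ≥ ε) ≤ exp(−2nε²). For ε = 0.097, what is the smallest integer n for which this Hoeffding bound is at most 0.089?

Require exp(−2nε²) ≤ 0.089, i.e. 2nε² ≥ ln(1/0.089) = 2.419119.
So n ≥ 2.419119 / (2·0.097²) = 128.553.
The smallest integer n is 129.

129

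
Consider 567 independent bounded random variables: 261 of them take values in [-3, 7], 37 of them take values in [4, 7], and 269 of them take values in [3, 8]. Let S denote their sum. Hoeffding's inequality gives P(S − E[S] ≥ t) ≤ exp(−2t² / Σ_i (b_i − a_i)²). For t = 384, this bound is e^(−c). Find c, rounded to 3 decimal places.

Σ(b_i − a_i)² = 261·10² + 37·3² + 269·5² = 33158.
c = 2t² / 33158 = 2·384² / 33158 = 8.8941.

8.894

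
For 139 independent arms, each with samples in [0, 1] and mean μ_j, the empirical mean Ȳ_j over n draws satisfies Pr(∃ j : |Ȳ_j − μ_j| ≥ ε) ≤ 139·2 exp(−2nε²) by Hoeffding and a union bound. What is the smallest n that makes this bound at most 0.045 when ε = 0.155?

Need 2·139·exp(−2nε²) ≤ 0.045, i.e. exp(−2nε²) ≤ 0.045/278.
So 2nε² ≥ ln(278/0.045) = 8.728714.
Hence n ≥ 8.728714/(2·0.155²) = 181.659.
The smallest integer n is 182.

182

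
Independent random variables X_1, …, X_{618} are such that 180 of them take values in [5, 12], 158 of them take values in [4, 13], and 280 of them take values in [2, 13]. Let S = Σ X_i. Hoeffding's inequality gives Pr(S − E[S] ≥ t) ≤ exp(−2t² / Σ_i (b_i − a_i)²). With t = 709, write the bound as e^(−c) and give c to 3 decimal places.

18.115

Σ(b_i − a_i)² = 180·7² + 158·9² + 280·11² = 55498.
c = 2t² / 55498 = 2·709² / 55498 = 18.1153.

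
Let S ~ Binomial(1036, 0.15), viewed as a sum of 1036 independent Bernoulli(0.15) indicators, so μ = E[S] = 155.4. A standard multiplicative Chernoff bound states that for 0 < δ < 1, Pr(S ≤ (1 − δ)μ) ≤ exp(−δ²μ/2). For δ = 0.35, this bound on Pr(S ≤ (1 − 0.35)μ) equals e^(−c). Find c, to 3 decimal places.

c = δ²μ/2 = 0.35²·155.4/2 = 9.5183.

9.518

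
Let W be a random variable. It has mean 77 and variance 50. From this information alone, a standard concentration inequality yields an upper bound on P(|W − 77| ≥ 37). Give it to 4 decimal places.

0.0365

Mean and variance are known, so Chebyshev's inequality applies.
Chebyshev: P(|W − μ| ≥ t) ≤ Var(W)/t².
Bound = 50 / 1369 = 0.0365.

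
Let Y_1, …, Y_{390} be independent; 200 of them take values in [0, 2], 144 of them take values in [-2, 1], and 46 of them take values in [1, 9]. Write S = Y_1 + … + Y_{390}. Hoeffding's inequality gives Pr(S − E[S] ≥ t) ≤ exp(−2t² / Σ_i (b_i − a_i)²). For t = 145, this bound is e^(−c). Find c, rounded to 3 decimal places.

8.343

Σ(b_i − a_i)² = 200·2² + 144·3² + 46·8² = 5040.
c = 2t² / 5040 = 2·145² / 5040 = 8.3433.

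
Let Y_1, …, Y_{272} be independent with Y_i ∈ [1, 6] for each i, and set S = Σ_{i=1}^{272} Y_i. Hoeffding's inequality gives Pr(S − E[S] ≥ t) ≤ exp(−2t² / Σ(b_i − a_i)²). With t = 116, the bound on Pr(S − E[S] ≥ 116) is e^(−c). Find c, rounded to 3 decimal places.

3.958

Σ(b_i − a_i)² = 272·(5)² = 6800.
c = 2t²/6800 = 2·116²/6800 = 3.9576.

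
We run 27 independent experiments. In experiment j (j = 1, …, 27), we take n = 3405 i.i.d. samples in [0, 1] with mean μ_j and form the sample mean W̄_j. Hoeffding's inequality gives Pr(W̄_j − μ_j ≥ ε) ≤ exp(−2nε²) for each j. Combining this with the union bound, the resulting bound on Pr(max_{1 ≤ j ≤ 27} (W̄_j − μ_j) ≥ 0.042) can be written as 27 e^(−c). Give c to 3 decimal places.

Union bound over the 27 events: Pr(max_{1 ≤ j ≤ 27} (W̄_j − μ_j) ≥ 0.042) ≤ 27·exp(−2nε²) = 27 exp(−2·3405·0.042²).
So c = 2·3405·0.042² = 12.0128.

12.013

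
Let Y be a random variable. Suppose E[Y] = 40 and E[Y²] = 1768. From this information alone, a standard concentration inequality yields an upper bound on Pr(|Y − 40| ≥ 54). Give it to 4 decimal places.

0.0576

The first two moments determine the variance, so Chebyshev's inequality is the sharpest standard bound available.
Var(Y) = E[Y²] − (E[Y])² = 1768 − 1600 = 168.
Chebyshev's inequality: Pr(|Y − μ| ≥ t) ≤ Var(Y)/t² = 168/2916 = 0.0576.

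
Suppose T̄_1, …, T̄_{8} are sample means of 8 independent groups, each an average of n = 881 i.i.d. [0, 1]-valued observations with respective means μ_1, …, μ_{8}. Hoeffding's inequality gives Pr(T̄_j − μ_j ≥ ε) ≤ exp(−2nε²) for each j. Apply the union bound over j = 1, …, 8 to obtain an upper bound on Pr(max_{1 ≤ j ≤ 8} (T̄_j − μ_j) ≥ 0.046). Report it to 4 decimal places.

Per-experiment Hoeffding bound: exp(−2·881·0.046²) = exp(−3.72839) = 0.024031.
Union bound over 8 events: 8·0.024031 = 0.19225.

0.1923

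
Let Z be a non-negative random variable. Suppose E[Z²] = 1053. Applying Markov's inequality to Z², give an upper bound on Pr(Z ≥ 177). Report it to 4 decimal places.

0.0336

Since Z ≥ 0, the event {Z ≥ 177} is the same as {Z² ≥ 31329}.
Markov's inequality applied to Z² gives Pr(Z² ≥ 31329) ≤ E[Z²]/31329 = 1053/31329 = 0.0336.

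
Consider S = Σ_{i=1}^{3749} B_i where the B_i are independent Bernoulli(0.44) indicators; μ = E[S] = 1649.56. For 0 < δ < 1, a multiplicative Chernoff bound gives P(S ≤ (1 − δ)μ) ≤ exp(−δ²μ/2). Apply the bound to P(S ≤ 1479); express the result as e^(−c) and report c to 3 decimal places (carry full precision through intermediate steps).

Write 1479 = (1 − δ)μ, so δ = 1 − 1479/1649.56 = 0.1033973…
Then the exponent is δ²μ/2 = (μ − 1479)²/(2μ) = 8.817719.

8.818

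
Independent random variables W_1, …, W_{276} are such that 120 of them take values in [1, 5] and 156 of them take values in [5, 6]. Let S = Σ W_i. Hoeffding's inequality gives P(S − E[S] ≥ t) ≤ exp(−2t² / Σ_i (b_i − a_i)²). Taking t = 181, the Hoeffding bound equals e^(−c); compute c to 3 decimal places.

Σ(b_i − a_i)² = 120·4² + 156·1² = 2076.
c = 2t² / 2076 = 2·181² / 2076 = 31.5617.

31.562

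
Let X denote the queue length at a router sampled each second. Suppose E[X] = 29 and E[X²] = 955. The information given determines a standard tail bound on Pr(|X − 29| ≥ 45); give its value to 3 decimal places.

0.056

The first two moments determine the variance, so Chebyshev's inequality is the sharpest standard bound available.
Var(X) = E[X²] − (E[X])² = 955 − 841 = 114.
Chebyshev's inequality: Pr(|X − μ| ≥ t) ≤ Var(X)/t² = 114/2025 = 0.0563.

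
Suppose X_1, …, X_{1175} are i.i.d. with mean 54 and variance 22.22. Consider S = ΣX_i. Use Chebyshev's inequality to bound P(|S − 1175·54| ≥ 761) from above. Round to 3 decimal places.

0.045

Var(S) = n·Var(X_i) = 1175·22.22 = 26108.5.
Chebyshev: P(|S − 1175·54| ≥ 761) ≤ Var(S)/761² = 26108.5/579121 = 0.0451.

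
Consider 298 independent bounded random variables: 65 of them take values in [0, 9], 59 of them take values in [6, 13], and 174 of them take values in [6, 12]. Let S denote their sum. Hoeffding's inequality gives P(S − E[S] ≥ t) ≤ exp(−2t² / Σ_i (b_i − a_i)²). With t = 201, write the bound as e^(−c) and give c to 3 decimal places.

Σ(b_i − a_i)² = 65·9² + 59·7² + 174·6² = 14420.
c = 2t² / 14420 = 2·201² / 14420 = 5.6035.

5.603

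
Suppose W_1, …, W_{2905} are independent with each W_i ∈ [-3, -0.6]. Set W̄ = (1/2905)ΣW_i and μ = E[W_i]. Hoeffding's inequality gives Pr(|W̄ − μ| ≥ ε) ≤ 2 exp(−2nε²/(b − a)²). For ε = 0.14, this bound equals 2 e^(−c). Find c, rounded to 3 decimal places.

19.770

c = 2nε²/(b − a)² = 2·2905·0.14² / 2.4² = 19.7701.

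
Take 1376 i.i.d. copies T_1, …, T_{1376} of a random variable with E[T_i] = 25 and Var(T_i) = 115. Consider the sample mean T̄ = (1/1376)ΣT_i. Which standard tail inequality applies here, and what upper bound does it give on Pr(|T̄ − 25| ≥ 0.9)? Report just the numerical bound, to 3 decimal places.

0.103

With mean and variance of each term known, Chebyshev's inequality bounds the deviation of the sum (or sample mean).
Var(T̄) = Var(T_i)/n = 115/1376 = 0.083576.
Chebyshev: Pr(|T̄ − 25| ≥ 0.9) ≤ Var(T̄)/(0.9)² = 115/(1376·0.9²) = 0.1032.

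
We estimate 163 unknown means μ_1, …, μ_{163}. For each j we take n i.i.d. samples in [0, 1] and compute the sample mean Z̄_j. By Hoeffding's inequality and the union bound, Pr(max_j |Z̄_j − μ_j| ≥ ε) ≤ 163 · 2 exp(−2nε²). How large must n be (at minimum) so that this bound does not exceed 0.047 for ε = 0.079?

709

Need 2·163·exp(−2nε²) ≤ 0.047, i.e. exp(−2nε²) ≤ 0.047/326.
So 2nε² ≥ ln(326/0.047) = 8.844505.
Hence n ≥ 8.844505/(2·0.079²) = 708.581.
The smallest integer n is 709.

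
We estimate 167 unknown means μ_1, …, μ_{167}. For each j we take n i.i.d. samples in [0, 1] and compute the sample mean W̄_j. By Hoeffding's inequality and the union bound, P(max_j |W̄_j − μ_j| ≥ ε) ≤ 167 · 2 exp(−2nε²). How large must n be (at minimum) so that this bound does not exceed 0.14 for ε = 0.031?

Need 2·167·exp(−2nε²) ≤ 0.14, i.e. exp(−2nε²) ≤ 0.14/334.
So 2nε² ≥ ln(334/0.14) = 7.777254.
Hence n ≥ 7.777254/(2·0.031²) = 4046.438.
The smallest integer n is 4047.

4047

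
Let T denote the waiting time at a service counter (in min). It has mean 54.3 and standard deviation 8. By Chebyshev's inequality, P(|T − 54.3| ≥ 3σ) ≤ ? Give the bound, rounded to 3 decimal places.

Chebyshev: P(|T − μ| ≥ t) ≤ Var(T)/t².
Var(T) = σ² = 8² = 64.
t = 3·8 = 24.
Bound = 64 / 576 = 0.1111.

0.111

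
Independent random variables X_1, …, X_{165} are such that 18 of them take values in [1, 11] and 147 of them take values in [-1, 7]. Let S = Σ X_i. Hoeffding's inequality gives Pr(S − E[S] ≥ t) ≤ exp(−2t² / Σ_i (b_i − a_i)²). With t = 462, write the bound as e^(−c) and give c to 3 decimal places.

Σ(b_i − a_i)² = 18·10² + 147·8² = 11208.
c = 2t² / 11208 = 2·462² / 11208 = 38.0878.

38.088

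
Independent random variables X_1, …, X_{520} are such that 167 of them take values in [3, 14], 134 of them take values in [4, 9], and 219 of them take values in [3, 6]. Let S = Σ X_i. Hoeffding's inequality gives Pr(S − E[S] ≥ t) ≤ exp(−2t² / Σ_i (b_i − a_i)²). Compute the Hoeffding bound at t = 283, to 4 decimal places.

Σ(b_i − a_i)² = 167·11² + 134·5² + 219·3² = 25528.
Exponent = 2·283² / 25528 = 6.27460.
Bound = exp(−6.27460) = 0.00188.

0.0019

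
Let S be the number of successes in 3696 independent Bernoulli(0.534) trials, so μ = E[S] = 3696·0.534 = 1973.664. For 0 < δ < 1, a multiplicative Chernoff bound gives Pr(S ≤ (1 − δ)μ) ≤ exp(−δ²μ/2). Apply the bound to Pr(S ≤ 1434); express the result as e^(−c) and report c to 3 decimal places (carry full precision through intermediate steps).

Write 1434 = (1 − δ)μ, so δ = 1 − 1434/1973.664 = 0.2734326…
Then the exponent is δ²μ/2 = (μ − 1434)²/(2μ) = 73.780855.

73.781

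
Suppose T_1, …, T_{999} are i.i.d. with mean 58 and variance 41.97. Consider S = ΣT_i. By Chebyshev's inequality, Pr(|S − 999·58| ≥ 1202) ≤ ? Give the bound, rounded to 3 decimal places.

0.029

Var(S) = n·Var(T_i) = 999·41.97 = 41928.03.
Chebyshev: Pr(|S − 999·58| ≥ 1202) ≤ Var(S)/1202² = 41928.03/1444804 = 0.0290.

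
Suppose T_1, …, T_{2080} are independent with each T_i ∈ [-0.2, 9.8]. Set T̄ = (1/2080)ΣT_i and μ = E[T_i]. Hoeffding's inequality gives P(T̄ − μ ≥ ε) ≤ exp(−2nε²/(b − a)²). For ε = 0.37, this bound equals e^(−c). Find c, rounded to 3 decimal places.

c = 2nε²/(b − a)² = 2·2080·0.37² / 10² = 5.6950.

5.695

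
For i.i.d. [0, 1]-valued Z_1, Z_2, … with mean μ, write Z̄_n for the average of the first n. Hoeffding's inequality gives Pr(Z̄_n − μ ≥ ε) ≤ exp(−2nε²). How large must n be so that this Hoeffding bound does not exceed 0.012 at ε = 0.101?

Require exp(−2nε²) ≤ 0.012, i.e. 2nε² ≥ ln(1/0.012) = 4.422849.
So n ≥ 4.422849 / (2·0.101²) = 216.785.
The smallest integer n is 217.

217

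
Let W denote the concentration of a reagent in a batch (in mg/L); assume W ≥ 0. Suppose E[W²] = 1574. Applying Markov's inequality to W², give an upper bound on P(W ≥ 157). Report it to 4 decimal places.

0.0639

Since W ≥ 0, the event {W ≥ 157} is the same as {W² ≥ 24649}.
Markov's inequality applied to W² gives P(W² ≥ 24649) ≤ E[W²]/24649 = 1574/24649 = 0.0639.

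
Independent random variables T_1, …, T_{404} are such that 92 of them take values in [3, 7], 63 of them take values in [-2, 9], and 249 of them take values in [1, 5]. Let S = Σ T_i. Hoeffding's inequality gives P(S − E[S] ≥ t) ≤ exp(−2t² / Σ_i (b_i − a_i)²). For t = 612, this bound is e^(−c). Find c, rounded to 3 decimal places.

Σ(b_i − a_i)² = 92·4² + 63·11² + 249·4² = 13079.
c = 2t² / 13079 = 2·612² / 13079 = 57.2741.

57.274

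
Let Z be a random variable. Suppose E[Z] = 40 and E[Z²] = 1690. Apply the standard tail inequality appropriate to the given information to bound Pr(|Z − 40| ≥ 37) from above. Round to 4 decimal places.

The first two moments determine the variance, so Chebyshev's inequality is the sharpest standard bound available.
Var(Z) = E[Z²] − (E[Z])² = 1690 − 1600 = 90.
Chebyshev's inequality: Pr(|Z − μ| ≥ t) ≤ Var(Z)/t² = 90/1369 = 0.0657.

0.0657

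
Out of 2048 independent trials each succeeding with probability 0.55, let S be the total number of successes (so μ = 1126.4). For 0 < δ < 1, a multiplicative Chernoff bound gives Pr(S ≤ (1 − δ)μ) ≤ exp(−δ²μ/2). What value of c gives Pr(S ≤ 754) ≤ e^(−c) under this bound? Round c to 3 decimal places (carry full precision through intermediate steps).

61.560

Write 754 = (1 − δ)μ, so δ = 1 − 754/1126.4 = 0.3306108…
Then the exponent is δ²μ/2 = (μ − 754)²/(2μ) = 61.559730.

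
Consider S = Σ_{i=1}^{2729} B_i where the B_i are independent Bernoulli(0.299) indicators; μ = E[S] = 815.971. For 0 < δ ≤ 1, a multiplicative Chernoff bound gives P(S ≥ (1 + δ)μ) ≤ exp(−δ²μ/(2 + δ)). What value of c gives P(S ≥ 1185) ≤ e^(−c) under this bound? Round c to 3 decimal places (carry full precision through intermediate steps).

68.058

Write 1185 = (1 + δ)μ, so δ = 1185/815.971 − 1 = 0.4522575…
Then the exponent is δ²μ/(2 + δ) = (1185 − μ)² / (μ·(2 + δ)) = 68.058159.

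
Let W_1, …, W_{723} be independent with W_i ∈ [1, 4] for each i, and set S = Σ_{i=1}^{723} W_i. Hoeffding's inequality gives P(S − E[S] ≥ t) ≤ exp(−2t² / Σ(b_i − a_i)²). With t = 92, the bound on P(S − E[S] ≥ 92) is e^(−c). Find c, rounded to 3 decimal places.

2.602

Σ(b_i − a_i)² = 723·(3)² = 6507.
c = 2t²/6507 = 2·92²/6507 = 2.6015.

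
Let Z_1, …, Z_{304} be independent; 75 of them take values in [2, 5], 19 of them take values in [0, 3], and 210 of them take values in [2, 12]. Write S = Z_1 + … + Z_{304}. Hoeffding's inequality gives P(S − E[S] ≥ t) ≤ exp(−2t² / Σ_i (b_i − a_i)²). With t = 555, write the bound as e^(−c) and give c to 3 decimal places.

28.200

Σ(b_i − a_i)² = 75·3² + 19·3² + 210·10² = 21846.
c = 2t² / 21846 = 2·555² / 21846 = 28.1997.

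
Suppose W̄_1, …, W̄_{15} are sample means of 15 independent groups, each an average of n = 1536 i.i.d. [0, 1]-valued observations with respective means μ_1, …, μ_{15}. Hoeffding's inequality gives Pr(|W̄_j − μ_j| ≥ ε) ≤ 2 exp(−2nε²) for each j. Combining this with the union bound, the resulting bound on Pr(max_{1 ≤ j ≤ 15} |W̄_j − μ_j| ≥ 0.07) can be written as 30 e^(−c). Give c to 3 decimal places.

Union bound over the 15 events: Pr(max_{1 ≤ j ≤ 15} |W̄_j − μ_j| ≥ 0.07) ≤ 15·2·exp(−2nε²) = 30 exp(−2·1536·0.07²).
So c = 2·1536·0.07² = 15.0528.

15.053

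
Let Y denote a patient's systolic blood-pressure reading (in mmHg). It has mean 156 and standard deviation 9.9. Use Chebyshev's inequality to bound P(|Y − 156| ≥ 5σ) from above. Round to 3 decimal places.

0.040

Chebyshev: P(|Y − μ| ≥ t) ≤ Var(Y)/t².
Var(Y) = σ² = 9.9² = 98.01.
t = 5·9.9 = 49.5.
Bound = 98.01 / 2450.25 = 0.0400.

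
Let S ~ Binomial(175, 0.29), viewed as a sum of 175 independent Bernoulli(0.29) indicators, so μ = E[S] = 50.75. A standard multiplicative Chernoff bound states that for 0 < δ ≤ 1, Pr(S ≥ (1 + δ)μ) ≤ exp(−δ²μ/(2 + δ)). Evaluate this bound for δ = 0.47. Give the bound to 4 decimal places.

0.0107

Exponent = δ²μ/(2 + δ) = 0.47²·50.75/2.47 = 4.5387.
Bound = exp(−4.5387) = 0.01069.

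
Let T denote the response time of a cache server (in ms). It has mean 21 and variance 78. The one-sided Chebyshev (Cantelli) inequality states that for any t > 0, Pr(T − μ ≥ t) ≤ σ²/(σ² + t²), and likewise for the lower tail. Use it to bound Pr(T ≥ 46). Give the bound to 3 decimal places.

0.111

Here σ² = 78 and t = 25, so σ² + t² = 703.
Cantelli's bound: 78/703 = 0.1110.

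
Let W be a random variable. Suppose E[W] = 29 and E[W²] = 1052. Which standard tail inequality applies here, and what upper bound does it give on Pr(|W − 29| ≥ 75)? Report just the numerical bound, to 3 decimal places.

The first two moments determine the variance, so Chebyshev's inequality is the sharpest standard bound available.
Var(W) = E[W²] − (E[W])² = 1052 − 841 = 211.
Chebyshev's inequality: Pr(|W − μ| ≥ t) ≤ Var(W)/t² = 211/5625 = 0.0375.

0.038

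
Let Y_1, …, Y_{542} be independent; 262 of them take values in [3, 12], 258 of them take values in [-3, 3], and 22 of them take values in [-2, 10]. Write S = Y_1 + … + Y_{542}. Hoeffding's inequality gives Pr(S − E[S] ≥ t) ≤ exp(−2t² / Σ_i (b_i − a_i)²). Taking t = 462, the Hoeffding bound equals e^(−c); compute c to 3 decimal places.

12.676

Σ(b_i − a_i)² = 262·9² + 258·6² + 22·12² = 33678.
c = 2t² / 33678 = 2·462² / 33678 = 12.6756.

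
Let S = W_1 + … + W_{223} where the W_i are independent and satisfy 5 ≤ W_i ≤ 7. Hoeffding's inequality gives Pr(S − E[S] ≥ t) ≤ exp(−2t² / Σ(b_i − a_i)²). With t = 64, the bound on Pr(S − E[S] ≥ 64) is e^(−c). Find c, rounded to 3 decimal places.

9.184

Σ(b_i − a_i)² = 223·(2)² = 892.
c = 2t²/892 = 2·64²/892 = 9.1839.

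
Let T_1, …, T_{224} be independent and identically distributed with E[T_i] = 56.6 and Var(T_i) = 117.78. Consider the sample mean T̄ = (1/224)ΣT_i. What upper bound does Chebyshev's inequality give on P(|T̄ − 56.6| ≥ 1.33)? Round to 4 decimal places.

Var(T̄) = Var(T_i)/n = 117.78/224 = 0.5258.
Chebyshev: P(|T̄ − 56.6| ≥ 1.33) ≤ Var(T̄)/(1.33)² = 117.78/(224·1.33²) = 0.2972.

0.2972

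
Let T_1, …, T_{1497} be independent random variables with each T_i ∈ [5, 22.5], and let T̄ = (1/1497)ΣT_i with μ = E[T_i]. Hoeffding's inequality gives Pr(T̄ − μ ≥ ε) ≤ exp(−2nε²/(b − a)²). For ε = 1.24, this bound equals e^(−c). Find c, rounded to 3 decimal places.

15.032

c = 2nε²/(b − a)² = 2·1497·1.24² / 17.5² = 15.0321.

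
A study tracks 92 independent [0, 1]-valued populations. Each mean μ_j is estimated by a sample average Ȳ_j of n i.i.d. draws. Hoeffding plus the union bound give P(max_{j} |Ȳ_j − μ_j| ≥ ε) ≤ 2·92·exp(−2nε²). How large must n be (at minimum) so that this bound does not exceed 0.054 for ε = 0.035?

Need 2·92·exp(−2nε²) ≤ 0.054, i.e. exp(−2nε²) ≤ 0.054/184.
So 2nε² ≥ ln(184/0.054) = 8.133707.
Hence n ≥ 8.133707/(2·0.035²) = 3319.880.
The smallest integer n is 3320.

3320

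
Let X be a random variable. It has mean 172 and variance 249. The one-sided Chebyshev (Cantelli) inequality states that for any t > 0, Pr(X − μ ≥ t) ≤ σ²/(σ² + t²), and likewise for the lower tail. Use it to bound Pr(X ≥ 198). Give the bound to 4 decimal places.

Here σ² = 249 and t = 26, so σ² + t² = 925.
Cantelli's bound: 249/925 = 0.2692.

0.2692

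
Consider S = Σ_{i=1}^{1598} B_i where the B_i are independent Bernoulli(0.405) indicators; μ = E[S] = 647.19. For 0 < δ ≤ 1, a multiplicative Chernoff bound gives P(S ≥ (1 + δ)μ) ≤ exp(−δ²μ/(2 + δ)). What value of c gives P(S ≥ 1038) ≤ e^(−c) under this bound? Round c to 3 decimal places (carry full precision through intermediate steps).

Write 1038 = (1 + δ)μ, so δ = 1038/647.19 − 1 = 0.6038567…
Then the exponent is δ²μ/(2 + δ) = (1038 − μ)² / (μ·(2 + δ)) = 90.632188.

90.632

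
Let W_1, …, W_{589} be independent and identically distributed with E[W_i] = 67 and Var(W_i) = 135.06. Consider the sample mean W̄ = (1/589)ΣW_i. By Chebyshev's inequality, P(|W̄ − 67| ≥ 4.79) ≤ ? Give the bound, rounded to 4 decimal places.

0.0100

Var(W̄) = Var(W_i)/n = 135.06/589 = 0.2293.
Chebyshev: P(|W̄ − 67| ≥ 4.79) ≤ Var(W̄)/(4.79)² = 135.06/(589·4.79²) = 0.0100.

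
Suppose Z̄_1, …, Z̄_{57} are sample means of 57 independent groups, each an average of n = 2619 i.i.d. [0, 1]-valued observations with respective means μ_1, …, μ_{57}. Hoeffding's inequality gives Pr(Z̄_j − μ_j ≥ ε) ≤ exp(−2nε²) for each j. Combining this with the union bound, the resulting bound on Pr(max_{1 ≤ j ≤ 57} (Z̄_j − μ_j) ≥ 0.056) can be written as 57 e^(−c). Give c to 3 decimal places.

Union bound over the 57 events: Pr(max_{1 ≤ j ≤ 57} (Z̄_j − μ_j) ≥ 0.056) ≤ 57·exp(−2nε²) = 57 exp(−2·2619·0.056²).
So c = 2·2619·0.056² = 16.4264.

16.426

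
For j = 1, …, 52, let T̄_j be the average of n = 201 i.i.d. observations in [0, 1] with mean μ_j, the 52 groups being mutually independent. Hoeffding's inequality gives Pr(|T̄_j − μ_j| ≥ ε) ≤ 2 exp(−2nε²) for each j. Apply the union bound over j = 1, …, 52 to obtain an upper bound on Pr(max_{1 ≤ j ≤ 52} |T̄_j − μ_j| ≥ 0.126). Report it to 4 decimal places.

Per-experiment Hoeffding bound: 2·exp(−2·201·0.126²) = 2·exp(−6.38215) = 0.003383.
Union bound over 52 events: 52·0.003383 = 0.17591.

0.1759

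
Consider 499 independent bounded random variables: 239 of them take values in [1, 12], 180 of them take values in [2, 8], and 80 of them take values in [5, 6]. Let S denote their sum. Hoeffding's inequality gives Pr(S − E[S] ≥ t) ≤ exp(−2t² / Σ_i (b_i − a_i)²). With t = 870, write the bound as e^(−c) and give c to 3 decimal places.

42.667

Σ(b_i − a_i)² = 239·11² + 180·6² + 80·1² = 35479.
c = 2t² / 35479 = 2·870² / 35479 = 42.6675.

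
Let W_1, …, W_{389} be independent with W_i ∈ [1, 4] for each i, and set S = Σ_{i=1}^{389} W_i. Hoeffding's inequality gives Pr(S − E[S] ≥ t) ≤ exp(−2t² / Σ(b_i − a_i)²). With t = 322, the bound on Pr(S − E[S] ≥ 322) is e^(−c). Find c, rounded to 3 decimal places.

59.231

Σ(b_i − a_i)² = 389·(3)² = 3501.
c = 2t²/3501 = 2·322²/3501 = 59.2311.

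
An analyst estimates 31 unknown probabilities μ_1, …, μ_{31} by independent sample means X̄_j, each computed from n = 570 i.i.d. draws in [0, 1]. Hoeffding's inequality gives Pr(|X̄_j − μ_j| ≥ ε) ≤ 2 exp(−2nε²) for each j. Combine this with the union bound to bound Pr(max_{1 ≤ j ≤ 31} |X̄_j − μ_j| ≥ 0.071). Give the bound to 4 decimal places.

Per-experiment Hoeffding bound: 2·exp(−2·570·0.071²) = 2·exp(−5.74674) = 0.0063863.
Union bound over 31 events: 31·0.0063863 = 0.19798.

0.1980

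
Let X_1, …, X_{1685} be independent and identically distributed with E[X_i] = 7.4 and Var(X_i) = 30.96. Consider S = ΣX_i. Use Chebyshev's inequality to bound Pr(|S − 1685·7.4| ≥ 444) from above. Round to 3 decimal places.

0.265

Var(S) = n·Var(X_i) = 1685·30.96 = 52167.6.
Chebyshev: Pr(|S − 1685·7.4| ≥ 444) ≤ Var(S)/444² = 52167.6/197136 = 0.2646.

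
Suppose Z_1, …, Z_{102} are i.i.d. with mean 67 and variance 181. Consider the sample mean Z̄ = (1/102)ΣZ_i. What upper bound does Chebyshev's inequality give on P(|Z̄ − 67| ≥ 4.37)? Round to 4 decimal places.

0.0929

Var(Z̄) = Var(Z_i)/n = 181/102 = 1.7745.
Chebyshev: P(|Z̄ − 67| ≥ 4.37) ≤ Var(Z̄)/(4.37)² = 181/(102·4.37²) = 0.0929.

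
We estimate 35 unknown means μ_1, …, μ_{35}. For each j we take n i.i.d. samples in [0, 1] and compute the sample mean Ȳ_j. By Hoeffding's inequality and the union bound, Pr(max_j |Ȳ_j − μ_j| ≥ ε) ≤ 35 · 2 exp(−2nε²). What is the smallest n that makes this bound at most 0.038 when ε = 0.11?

311

Need 2·35·exp(−2nε²) ≤ 0.038, i.e. exp(−2nε²) ≤ 0.038/70.
So 2nε² ≥ ln(70/0.038) = 7.518664.
Hence n ≥ 7.518664/(2·0.11²) = 310.689.
The smallest integer n is 311.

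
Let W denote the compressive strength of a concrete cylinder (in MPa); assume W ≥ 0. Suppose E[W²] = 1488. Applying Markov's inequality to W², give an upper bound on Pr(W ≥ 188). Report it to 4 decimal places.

0.0421

Since W ≥ 0, the event {W ≥ 188} is the same as {W² ≥ 35344}.
Markov's inequality applied to W² gives Pr(W² ≥ 35344) ≤ E[W²]/35344 = 1488/35344 = 0.0421.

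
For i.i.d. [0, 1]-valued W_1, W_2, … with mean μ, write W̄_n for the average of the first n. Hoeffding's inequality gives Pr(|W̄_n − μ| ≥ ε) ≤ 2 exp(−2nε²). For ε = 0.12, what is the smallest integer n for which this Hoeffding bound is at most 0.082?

Require 2·exp(−2nε²) ≤ 0.082, i.e. 2nε² ≥ ln(2/0.082) = 3.194183.
So n ≥ 3.194183 / (2·0.12²) = 110.909.
The smallest integer n is 111.

111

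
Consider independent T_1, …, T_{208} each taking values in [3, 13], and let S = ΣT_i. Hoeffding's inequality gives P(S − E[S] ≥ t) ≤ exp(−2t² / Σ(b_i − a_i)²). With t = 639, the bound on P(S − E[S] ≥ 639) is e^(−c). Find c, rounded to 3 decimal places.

39.262

Σ(b_i − a_i)² = 208·(10)² = 20800.
c = 2t²/20800 = 2·639²/20800 = 39.2616.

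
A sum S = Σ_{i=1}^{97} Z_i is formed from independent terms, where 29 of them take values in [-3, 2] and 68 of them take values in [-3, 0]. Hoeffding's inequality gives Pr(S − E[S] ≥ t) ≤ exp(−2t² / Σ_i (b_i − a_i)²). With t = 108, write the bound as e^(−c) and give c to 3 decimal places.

17.448

Σ(b_i − a_i)² = 29·5² + 68·3² = 1337.
c = 2t² / 1337 = 2·108² / 1337 = 17.4480.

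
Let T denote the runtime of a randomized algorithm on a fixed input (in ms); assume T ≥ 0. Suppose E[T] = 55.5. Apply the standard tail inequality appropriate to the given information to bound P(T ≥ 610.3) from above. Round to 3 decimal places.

Only the mean of a non-negative variable is known, so Markov's inequality is the applicable tail bound.
Markov's inequality: for a non-negative random variable, P(T ≥ a) ≤ E[T]/a.
Here E[T] = 55.5 and a = 610.3, so the bound is 55.5/610.3 = 0.0909.

0.091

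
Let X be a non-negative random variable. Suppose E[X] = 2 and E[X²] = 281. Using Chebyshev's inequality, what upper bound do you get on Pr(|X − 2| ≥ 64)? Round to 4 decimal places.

Var(X) = E[X²] − (E[X])² = 281 − 4 = 277.
Chebyshev's inequality: Pr(|X − μ| ≥ t) ≤ Var(X)/t² = 277/4096 = 0.0676.

0.0676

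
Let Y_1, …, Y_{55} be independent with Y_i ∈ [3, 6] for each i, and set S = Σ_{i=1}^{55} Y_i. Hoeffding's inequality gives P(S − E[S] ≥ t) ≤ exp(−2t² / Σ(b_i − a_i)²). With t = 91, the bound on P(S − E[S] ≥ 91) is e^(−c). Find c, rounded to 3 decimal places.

Σ(b_i − a_i)² = 55·(3)² = 495.
c = 2t²/495 = 2·91²/495 = 33.4586.

33.459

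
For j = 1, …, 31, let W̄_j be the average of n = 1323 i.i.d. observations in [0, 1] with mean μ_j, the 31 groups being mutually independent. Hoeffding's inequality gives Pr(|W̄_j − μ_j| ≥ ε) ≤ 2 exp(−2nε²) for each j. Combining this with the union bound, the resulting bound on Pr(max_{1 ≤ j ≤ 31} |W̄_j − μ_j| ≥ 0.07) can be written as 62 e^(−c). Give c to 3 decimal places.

12.965

Union bound over the 31 events: Pr(max_{1 ≤ j ≤ 31} |W̄_j − μ_j| ≥ 0.07) ≤ 31·2·exp(−2nε²) = 62 exp(−2·1323·0.07²).
So c = 2·1323·0.07² = 12.9654.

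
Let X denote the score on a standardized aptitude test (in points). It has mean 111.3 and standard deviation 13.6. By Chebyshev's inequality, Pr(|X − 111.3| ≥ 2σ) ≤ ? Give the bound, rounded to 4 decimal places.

0.2500

Chebyshev: Pr(|X − μ| ≥ t) ≤ Var(X)/t².
Var(X) = σ² = 13.6² = 184.96.
t = 2·13.6 = 27.2.
Bound = 184.96 / 739.84 = 0.2500.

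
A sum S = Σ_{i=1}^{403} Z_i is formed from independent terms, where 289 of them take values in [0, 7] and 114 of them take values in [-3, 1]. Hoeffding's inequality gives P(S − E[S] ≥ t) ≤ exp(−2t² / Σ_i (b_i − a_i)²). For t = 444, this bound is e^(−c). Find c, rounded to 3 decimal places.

Σ(b_i − a_i)² = 289·7² + 114·4² = 15985.
c = 2t² / 15985 = 2·444² / 15985 = 24.6651.

24.665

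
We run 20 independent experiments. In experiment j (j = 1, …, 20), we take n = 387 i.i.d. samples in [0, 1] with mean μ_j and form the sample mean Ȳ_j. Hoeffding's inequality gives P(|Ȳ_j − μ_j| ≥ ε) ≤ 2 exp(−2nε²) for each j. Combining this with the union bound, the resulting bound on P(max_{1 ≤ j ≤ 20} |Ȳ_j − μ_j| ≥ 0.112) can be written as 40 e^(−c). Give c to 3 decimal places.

9.709

Union bound over the 20 events: P(max_{1 ≤ j ≤ 20} |Ȳ_j − μ_j| ≥ 0.112) ≤ 20·2·exp(−2nε²) = 40 exp(−2·387·0.112²).
So c = 2·387·0.112² = 9.7091.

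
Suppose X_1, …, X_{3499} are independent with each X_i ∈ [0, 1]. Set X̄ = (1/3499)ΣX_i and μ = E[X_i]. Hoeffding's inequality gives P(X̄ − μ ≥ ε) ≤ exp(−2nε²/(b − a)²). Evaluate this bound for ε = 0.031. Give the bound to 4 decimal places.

0.0012

Exponent: 2nε²/(b − a)² = 2·3499·0.031² / 1² = 6.72508.
Bound = exp(−6.72508) = 0.00120.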